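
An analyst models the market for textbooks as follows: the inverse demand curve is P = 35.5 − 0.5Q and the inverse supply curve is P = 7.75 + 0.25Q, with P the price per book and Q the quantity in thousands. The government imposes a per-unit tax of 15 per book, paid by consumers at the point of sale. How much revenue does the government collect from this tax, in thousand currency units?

Tax revenue = 255 thousand.

Rewrite in direct form: Qd = 71 − 2P and Qs = 4P − 31.
Without the tax, 71 − 2P = 4P − 31 gives 6P = 102, so P* = 17 and Q* = 37.
With the tax collected from consumers, demand (in seller-price terms) shifts: Qd = 71 − 2(P + 15).
New equilibrium: consumers pay 27, suppliers receive 12, Q = 17. (Wedge: Pb − Ps = 15.)
Revenue = t · Q = 15 · 17 = 255.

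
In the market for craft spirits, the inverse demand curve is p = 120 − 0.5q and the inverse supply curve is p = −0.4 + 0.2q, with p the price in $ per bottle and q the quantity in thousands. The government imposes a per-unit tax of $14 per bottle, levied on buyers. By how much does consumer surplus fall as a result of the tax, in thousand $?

Consumer surplus falls by $1620 thousand.

Inverting to q(p) form: qd = 240 − 2p; qs = 5p + 2.
Without the tax, 240 − 2p = 5p + 2 gives 7p = 238, so p* = $34 and q* = 172.
With the tax collected from buyers, demand (in seller-price terms) shifts: qd = 240 − 2(p + 14).
New equilibrium: buyers pay $44, sellers receive $30, q = 152. (Wedge: pb − ps = 14.)
ΔCS is the trapezoid between Q = 152 and Q = 172 of height $10: ½ · (172 + 152) · 10 = $1620.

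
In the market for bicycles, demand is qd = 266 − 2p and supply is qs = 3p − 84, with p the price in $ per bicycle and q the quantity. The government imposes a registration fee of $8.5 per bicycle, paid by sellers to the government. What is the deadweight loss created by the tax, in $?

Deadweight loss = $43.35.

Before the tax: set 266 − 2p = 3p − 84 → p* = $70, q* = 126.
With the tax collected from sellers, supply shifts: qs = 3(p − 8.5) − 84.
New equilibrium: consumers pay $75.1, sellers receive $66.6, q = 115.8. (Wedge: pb − ps = 8.5.)
Quantity falls by |ΔQ| = |126 − 115.8| = 10.2.
DWL = ½ · t · |ΔQ| = ½ · 8.5 · 10.2 = $43.35.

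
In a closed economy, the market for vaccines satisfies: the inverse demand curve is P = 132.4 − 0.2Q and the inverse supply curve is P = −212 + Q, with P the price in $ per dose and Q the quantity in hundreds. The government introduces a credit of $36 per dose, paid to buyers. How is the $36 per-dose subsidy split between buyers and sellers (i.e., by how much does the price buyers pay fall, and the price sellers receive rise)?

Rewrite in direct form: Qd = 662 − 5P and Qs = P + 212.
Before the subsidy: set 662 − 5P = P + 212 → P* = $75, Q* = 287.
With a per-unit subsidy paid to buyers, each effectively pays P − 36, so demand becomes Qd = 662 − 5(P − 36).
Solving gives Q = 317 with buyers paying $69 and sellers receiving $105 (the $36 wedge).
Gain to buyers: $6; to sellers: $30. (They sum to $36.)

Buyers gain $6 per dose; sellers gain $30 per dose.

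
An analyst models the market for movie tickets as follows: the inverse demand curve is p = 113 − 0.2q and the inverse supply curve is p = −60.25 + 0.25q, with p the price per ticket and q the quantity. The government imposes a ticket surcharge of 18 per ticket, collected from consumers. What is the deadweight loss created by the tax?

Inverting to q(p) form: qd = 565 − 5p; qs = 4p + 241.
Before the tax: set 565 − 5p = 4p + 241 → p* = 36, q* = 385.
With the tax collected from consumers, demand (in seller-price terms) shifts: qd = 565 − 5(p + 18).
New equilibrium: consumers pay 44, sellers receive 26, q = 345. (Wedge: pb − ps = 18.)
Quantity falls by |ΔQ| = |385 − 345| = 40.
DWL = ½ · t · |ΔQ| = ½ · 18 · 40 = 360.

Deadweight loss = 360.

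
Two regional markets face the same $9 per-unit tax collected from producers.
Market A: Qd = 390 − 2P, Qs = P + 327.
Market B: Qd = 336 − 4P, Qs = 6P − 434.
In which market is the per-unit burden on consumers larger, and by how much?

Market B, by $2.4.

Market A: pre-tax P* = $21, Q* = 348; post-tax Q = 342; per-unit burden on consumers = $3.
Market B: pre-tax P* = $77, Q* = 28; post-tax Q = 6.4; per-unit burden on consumers = $5.4.
Difference: $3 vs $5.4 → market B is larger by $2.4.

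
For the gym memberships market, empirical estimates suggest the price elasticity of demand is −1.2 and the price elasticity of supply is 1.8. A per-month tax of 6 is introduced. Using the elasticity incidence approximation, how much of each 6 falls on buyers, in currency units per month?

Buyers bear ≈ 3.6 per month.

Incidence ratio: buyers' share ≈ εs / (εs + |εd|) = 1.8 / (1.8 + 1.2) = 0.6.
So buyers bear ≈ 0.6 × 6 = 3.6; producers bear 2.4.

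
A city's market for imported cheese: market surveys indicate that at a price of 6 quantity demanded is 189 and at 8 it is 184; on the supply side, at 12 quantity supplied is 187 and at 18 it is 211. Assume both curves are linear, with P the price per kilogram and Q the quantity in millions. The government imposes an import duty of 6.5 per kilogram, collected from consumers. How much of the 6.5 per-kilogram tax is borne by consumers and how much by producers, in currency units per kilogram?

Demand slope: (184 − 189)/(8 − 6) = -2.5, so Qd = 204 − 2.5P.
Supply slope: (211 − 187)/(18 − 12) = 4, so Qs = 4P + 139.
Before the tax: set 204 − 2.5P = 4P + 139 → P* = 10, Q* = 179.
With the tax collected from consumers, demand (in seller-price terms) shifts: Qd = 204 − 2.5(P + 6.5).
Solving gives Q = 169 with consumers paying 14 and producers receiving 7.5 (the 6.5 wedge).
Burden on consumers: 4; on producers: 2.5. (They sum to 6.5.)

Consumers bear 4 per kilogram; producers bear 2.5 per kilogram.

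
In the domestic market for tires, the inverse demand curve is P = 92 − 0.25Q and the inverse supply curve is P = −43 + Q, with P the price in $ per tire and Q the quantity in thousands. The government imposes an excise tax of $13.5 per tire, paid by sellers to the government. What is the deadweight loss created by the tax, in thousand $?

Deadweight loss = $72.9 thousand.

Rewrite in direct form: Qd = 368 − 4P and Qs = P + 43.
Without the tax, 368 − 4P = P + 43 gives 5P = 325, so P* = $65 and Q* = 108.
With the tax collected from sellers, supply shifts: Qs = (P − 13.5) + 43.
Solving gives Q = 97.2 with consumers paying $67.7 and sellers receiving $54.2 (the $13.5 wedge).
Quantity falls by |ΔQ| = |108 − 97.2| = 10.8.
DWL = ½ · t · |ΔQ| = ½ · 13.5 · 10.8 = $72.9.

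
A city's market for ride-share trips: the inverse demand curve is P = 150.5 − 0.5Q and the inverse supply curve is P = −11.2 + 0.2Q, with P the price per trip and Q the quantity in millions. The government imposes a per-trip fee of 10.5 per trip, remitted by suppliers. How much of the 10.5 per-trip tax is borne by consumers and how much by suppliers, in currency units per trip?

Consumers bear 7.5 per trip; suppliers bear 3 per trip.

Rewrite in direct form: Qd = 301 − 2P and Qs = 5P + 56.
Before the tax: set 301 − 2P = 5P + 56 → P* = 35, Q* = 231.
With the tax collected from suppliers, supply shifts: Qs = 5(P − 10.5) + 56.
New equilibrium: consumers pay 42.5, suppliers receive 32, Q = 216. (Wedge: Pb − Ps = 10.5.)
Burden on consumers: 7.5; on suppliers: 3. (They sum to 10.5.)
The less price-elastic side of the market bears the larger share of a per-unit tax.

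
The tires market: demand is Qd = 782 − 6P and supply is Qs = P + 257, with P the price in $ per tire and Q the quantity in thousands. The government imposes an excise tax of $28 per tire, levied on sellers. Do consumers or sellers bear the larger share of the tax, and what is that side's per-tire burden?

Sellers bear the larger share: $24 per tire.

Before the tax: set 782 − 6P = P + 257 → P* = $75, Q* = 332.
With the tax collected from sellers, supply shifts: Qs = (P − 28) + 257.
New equilibrium: consumers pay $79, sellers receive $51, Q = 308. (Wedge: Pb − Ps = 28.)
Per-tire burden: consumers $4, sellers $24.
Sellers take the larger share because supply is less price-elastic here (demand slope 6 vs supply slope 1).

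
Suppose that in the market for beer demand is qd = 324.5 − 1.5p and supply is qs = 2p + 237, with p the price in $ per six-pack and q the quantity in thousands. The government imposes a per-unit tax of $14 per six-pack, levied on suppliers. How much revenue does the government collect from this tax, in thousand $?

Before the tax: set 324.5 − 1.5p = 2p + 237 → p* = $25, q* = 287.
With the tax collected from suppliers, supply shifts: qs = 2(p − 14) + 237.
New equilibrium: buyers pay $33, suppliers receive $19, q = 275. (Wedge: pb − ps = 14.)
Revenue = t · Q = 14 · 275 = $3850.

Tax revenue = $3850 thousand.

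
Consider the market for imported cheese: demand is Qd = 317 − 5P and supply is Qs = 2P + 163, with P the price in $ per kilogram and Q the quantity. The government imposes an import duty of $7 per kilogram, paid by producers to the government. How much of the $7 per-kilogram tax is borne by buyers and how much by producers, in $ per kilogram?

Without the tax, 317 − 5P = 2P + 163 gives 7P = 154, so P* = $22 and Q* = 207.
With the tax collected from producers, supply shifts: Qs = 2(P − 7) + 163.
Solving gives Q = 197 with buyers paying $24 and producers receiving $17 (the $7 wedge).
Burden on buyers: $2; on producers: $5. (They sum to $7.)
The less price-elastic side of the market bears the larger share of a per-unit tax.

Buyers bear $2 per kilogram; producers bear $5 per kilogram.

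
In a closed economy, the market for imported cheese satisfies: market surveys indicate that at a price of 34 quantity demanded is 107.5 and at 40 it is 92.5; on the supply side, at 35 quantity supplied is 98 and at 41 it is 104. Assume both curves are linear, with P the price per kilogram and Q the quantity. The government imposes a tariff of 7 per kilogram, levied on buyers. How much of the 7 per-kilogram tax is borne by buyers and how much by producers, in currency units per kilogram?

Buyers bear 2 per kilogram; producers bear 5 per kilogram.

Demand slope: (92.5 − 107.5)/(40 − 34) = -2.5, so Qd = 192.5 − 2.5P.
Supply slope: (104 − 98)/(41 − 35) = 1, so Qs = P + 63.
Before the tax: set 192.5 − 2.5P = P + 63 → P* = 37, Q* = 100.
With the tax collected from buyers, demand (in seller-price terms) shifts: Qd = 192.5 − 2.5(P + 7).
New equilibrium: buyers pay 39, producers receive 32, Q = 95. (Wedge: Pb − Ps = 7.)
Burden on buyers: 2; on producers: 5. (They sum to 7.)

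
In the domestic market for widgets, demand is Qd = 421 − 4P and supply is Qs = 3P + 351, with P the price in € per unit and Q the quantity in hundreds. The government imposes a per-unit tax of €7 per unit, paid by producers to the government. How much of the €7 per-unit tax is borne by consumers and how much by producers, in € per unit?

Consumers bear €3 per unit; producers bear €4 per unit.

Before the tax: set 421 − 4P = 3P + 351 → P* = €10, Q* = 381.
With the tax collected from producers, supply shifts: Qs = 3(P − 7) + 351.
Solving gives Q = 369 with consumers paying €13 and producers receiving €6 (the €7 wedge).
Burden on consumers: €3; on producers: €4. (They sum to €7.)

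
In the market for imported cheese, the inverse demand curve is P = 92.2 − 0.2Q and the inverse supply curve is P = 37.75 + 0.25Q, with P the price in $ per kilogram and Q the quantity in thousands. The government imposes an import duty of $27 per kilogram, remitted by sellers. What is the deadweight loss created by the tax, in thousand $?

Rewrite in direct form: Qd = 461 − 5P and Qs = 4P − 151.
Without the tax, 461 − 5P = 4P − 151 gives 9P = 612, so P* = $68 and Q* = 121.
With the tax collected from sellers, supply shifts: Qs = 4(P − 27) − 151.
New equilibrium: buyers pay $80, sellers receive $53, Q = 61. (Wedge: Pb − Ps = 27.)
Quantity falls by |ΔQ| = |121 − 61| = 60.
DWL = ½ · t · |ΔQ| = ½ · 27 · 60 = $810.

Deadweight loss = $810 thousand.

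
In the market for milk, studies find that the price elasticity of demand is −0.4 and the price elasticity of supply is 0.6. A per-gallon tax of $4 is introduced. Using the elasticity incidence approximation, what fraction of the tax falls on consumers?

Consumers' share ≈ 0.6.

Incidence ratio: consumers' share ≈ εs / (εs + |εd|) = 0.6 / (0.6 + 0.4) = 0.6.
Supply is the more elastic side, so consumers bear the larger share.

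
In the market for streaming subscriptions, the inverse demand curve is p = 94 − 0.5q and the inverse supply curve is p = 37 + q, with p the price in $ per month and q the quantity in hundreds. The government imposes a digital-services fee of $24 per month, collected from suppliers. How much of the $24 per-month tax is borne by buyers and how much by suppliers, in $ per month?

Rewrite in direct form: qd = 188 − 2p and qs = p − 37.
Without the tax, 188 − 2p = p − 37 gives 3p = 225, so p* = $75 and q* = 38.
With the tax collected from suppliers, supply shifts: qs = (p − 24) − 37.
New equilibrium: buyers pay $83, suppliers receive $59, q = 22. (Wedge: pb − ps = 24.)
Burden on buyers: $8; on suppliers: $16. (They sum to $24.)

Buyers bear $8 per month; suppliers bear $16 per month.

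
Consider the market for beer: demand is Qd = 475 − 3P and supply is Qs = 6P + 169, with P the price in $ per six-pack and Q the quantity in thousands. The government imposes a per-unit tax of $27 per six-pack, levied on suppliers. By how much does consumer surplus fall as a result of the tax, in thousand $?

Before the tax: set 475 − 3P = 6P + 169 → P* = $34, Q* = 373.
With the tax collected from suppliers, supply shifts: Qs = 6(P − 27) + 169.
New equilibrium: consumers pay $52, suppliers receive $25, Q = 319. (Wedge: Pb − Ps = 27.)
ΔCS is the trapezoid between Q = 319 and Q = 373 of height $18: ½ · (373 + 319) · 18 = $6228.

Consumer surplus falls by $6228 thousand.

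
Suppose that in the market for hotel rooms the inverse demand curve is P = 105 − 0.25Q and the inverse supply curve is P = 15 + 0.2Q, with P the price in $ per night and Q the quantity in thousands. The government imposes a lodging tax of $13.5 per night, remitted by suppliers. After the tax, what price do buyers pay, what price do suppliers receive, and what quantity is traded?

Buyers pay $62.5; suppliers receive $49; quantity = 170.

Inverting to Q(P) form: Qd = 420 − 4P; Qs = 5P − 75.
Without the tax, 420 − 4P = 5P − 75 gives 9P = 495, so P* = $55 and Q* = 200.
With the tax collected from suppliers, supply shifts: Qs = 5(P − 13.5) − 75.
Solving gives Q = 170 with buyers paying $62.5 and suppliers receiving $49 (the $13.5 wedge).
The less price-elastic side of the market bears the larger share of a per-unit tax.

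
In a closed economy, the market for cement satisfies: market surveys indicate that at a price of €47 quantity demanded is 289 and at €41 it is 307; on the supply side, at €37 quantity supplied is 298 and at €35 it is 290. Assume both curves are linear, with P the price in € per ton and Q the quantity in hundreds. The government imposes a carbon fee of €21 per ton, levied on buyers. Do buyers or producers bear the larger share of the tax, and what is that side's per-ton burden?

Demand slope: (307 − 289)/(41 − 47) = -3, so Qd = 430 − 3P.
Supply slope: (290 − 298)/(35 − 37) = 4, so Qs = 4P + 150.
Without the tax, 430 − 3P = 4P + 150 gives 7P = 280, so P* = €40 and Q* = 310.
With the tax collected from buyers, demand (in seller-price terms) shifts: Qd = 430 − 3(P + 21).
Solving gives Q = 274 with buyers paying €52 and producers receiving €31 (the €21 wedge).
Per-ton burden: buyers €12, producers €9.
Buyers take the larger share because demand is less price-elastic here (demand slope 3 vs supply slope 4).

Buyers bear the larger share: €12 per ton.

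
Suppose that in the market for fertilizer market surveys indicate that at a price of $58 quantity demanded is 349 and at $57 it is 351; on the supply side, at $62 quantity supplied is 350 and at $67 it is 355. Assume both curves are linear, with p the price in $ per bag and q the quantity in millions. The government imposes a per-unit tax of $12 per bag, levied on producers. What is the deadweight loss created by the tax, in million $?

Demand slope: (351 − 349)/(57 − 58) = -2, so qd = 465 − 2p.
Supply slope: (355 − 350)/(67 − 62) = 1, so qs = p + 288.
Before the tax: set 465 − 2p = p + 288 → p* = $59, q* = 347.
With the tax collected from producers, supply shifts: qs = (p − 12) + 288.
New equilibrium: buyers pay $63, producers receive $51, q = 339. (Wedge: pb − ps = 12.)
Quantity falls by |ΔQ| = |347 − 339| = 8.
DWL = ½ · t · |ΔQ| = ½ · 12 · 8 = $48.

Deadweight loss = $48 million.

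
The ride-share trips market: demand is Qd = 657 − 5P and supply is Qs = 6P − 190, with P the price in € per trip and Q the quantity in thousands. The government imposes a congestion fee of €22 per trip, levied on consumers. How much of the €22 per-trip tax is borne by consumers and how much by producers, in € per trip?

Before the tax: set 657 − 5P = 6P − 190 → P* = €77, Q* = 272.
With the tax collected from consumers, demand (in seller-price terms) shifts: Qd = 657 − 5(P + 22).
New equilibrium: consumers pay €89, producers receive €67, Q = 212. (Wedge: Pb − Ps = 22.)
Burden on consumers: €12; on producers: €10. (They sum to €22.)

Consumers bear €12 per trip; producers bear €10 per trip.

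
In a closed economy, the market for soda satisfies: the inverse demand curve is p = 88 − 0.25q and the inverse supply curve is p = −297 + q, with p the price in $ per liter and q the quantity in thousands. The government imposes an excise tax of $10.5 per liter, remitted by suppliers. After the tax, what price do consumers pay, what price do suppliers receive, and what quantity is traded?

Consumers pay $13.1; suppliers receive $2.6; quantity = 299.6.

Rewrite in direct form: qd = 352 − 4p and qs = p + 297.
Before the tax: set 352 − 4p = p + 297 → p* = $11, q* = 308.
With the tax collected from suppliers, supply shifts: qs = (p − 10.5) + 297.
Solving gives q = 299.6 with consumers paying $13.1 and suppliers receiving $2.6 (the $10.5 wedge).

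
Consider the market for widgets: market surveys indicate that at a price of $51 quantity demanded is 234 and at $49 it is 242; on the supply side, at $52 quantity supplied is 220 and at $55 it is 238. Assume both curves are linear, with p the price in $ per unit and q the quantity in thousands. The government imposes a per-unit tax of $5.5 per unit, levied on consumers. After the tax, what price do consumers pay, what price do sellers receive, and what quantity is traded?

Consumers pay $56.3; sellers receive $50.8; quantity = 212.8.

Demand slope: (242 − 234)/(49 − 51) = -4, so qd = 438 − 4p.
Supply slope: (238 − 220)/(55 − 52) = 6, so qs = 6p − 92.
Without the tax, 438 − 4p = 6p − 92 gives 10p = 530, so p* = $53 and q* = 226.
With the tax collected from consumers, demand (in seller-price terms) shifts: qd = 438 − 4(p + 5.5).
New equilibrium: consumers pay $56.3, sellers receive $50.8, q = 212.8. (Wedge: pb − ps = 5.5.)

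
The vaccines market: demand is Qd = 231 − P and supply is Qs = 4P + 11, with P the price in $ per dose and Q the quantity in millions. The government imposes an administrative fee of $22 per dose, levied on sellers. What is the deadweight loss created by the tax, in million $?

Without the tax, 231 − P = 4P + 11 gives 5P = 220, so P* = $44 and Q* = 187.
With the tax collected from sellers, supply shifts: Qs = 4(P − 22) + 11.
New equilibrium: buyers pay $61.6, sellers receive $39.6, Q = 169.4. (Wedge: Pb − Ps = 22.)
Quantity falls by |ΔQ| = |187 − 169.4| = 17.6.
DWL = ½ · t · |ΔQ| = ½ · 22 · 17.6 = $193.6.

Deadweight loss = $193.6 million.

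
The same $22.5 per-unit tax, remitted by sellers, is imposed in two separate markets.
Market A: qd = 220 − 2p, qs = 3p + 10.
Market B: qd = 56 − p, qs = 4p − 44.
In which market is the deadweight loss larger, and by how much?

Market A, by $101.25.

Market A: pre-tax p* = $42, q* = 136; post-tax q = 109; deadweight loss = $303.75.
Market B: pre-tax p* = $20, q* = 36; post-tax q = 18; deadweight loss = $202.5.
Difference: $303.75 vs $202.5 → market A is larger by $101.25.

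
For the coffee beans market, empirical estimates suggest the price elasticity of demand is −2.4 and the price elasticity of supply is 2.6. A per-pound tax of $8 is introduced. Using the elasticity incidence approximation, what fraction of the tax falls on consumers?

Consumers' share ≈ 0.52.

Incidence ratio: consumers' share ≈ εs / (εs + |εd|) = 2.6 / (2.6 + 2.4) = 0.52.
Supply is the more elastic side, so consumers bear the larger share.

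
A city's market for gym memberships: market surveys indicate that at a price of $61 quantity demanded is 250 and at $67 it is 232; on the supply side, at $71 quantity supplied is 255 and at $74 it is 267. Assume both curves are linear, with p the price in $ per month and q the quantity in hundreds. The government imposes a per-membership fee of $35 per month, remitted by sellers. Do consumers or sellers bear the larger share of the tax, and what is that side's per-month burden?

Demand slope: (232 − 250)/(67 − 61) = -3, so qd = 433 − 3p.
Supply slope: (267 − 255)/(74 − 71) = 4, so qs = 4p − 29.
Before the tax: set 433 − 3p = 4p − 29 → p* = $66, q* = 235.
With the tax collected from sellers, supply shifts: qs = 4(p − 35) − 29.
New equilibrium: consumers pay $86, sellers receive $51, q = 175. (Wedge: pb − ps = 35.)
Per-month burden: consumers $20, sellers $15.
Consumers take the larger share because demand is less price-elastic here (demand slope 3 vs supply slope 4).
The less price-elastic side of the market bears the larger share of a per-unit tax.

Consumers bear the larger share: $20 per month.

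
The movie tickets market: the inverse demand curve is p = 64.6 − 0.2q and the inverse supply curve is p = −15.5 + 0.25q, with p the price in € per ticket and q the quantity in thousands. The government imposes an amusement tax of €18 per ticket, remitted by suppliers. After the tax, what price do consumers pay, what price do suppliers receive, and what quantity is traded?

Consumers pay €37; suppliers receive €19; quantity = 138.

Rewrite in direct form: qd = 323 − 5p and qs = 4p + 62.
Without the tax, 323 − 5p = 4p + 62 gives 9p = 261, so p* = €29 and q* = 178.
With the tax collected from suppliers, supply shifts: qs = 4(p − 18) + 62.
Solving gives q = 138 with consumers paying €37 and suppliers receiving €19 (the €18 wedge).
The less price-elastic side of the market bears the larger share of a per-unit tax.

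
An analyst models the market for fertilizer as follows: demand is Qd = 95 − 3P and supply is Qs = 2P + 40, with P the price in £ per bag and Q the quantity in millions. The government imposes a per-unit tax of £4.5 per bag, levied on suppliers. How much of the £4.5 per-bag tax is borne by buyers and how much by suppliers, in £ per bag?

Buyers bear £1.8 per bag; suppliers bear £2.7 per bag.

Without the tax, 95 − 3P = 2P + 40 gives 5P = 55, so P* = £11 and Q* = 62.
With the tax collected from suppliers, supply shifts: Qs = 2(P − 4.5) + 40.
New equilibrium: buyers pay £12.8, suppliers receive £8.3, Q = 56.6. (Wedge: Pb − Ps = 4.5.)
Burden on buyers: £1.8; on suppliers: £2.7. (They sum to £4.5.)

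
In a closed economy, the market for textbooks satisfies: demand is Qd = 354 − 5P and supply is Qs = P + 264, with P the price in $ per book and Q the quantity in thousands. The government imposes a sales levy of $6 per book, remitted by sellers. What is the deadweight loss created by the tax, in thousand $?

Deadweight loss = $15 thousand.

Before the tax: set 354 − 5P = P + 264 → P* = $15, Q* = 279.
With the tax collected from sellers, supply shifts: Qs = (P − 6) + 264.
New equilibrium: buyers pay $16, sellers receive $10, Q = 274. (Wedge: Pb − Ps = 6.)
Quantity falls by |ΔQ| = |279 − 274| = 5.
DWL = ½ · t · |ΔQ| = ½ · 6 · 5 = $15.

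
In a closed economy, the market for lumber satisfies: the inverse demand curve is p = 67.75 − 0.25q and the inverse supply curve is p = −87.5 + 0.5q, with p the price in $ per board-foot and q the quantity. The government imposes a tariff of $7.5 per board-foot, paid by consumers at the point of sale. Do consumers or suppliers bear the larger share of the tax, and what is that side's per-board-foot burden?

Inverting to q(p) form: qd = 271 − 4p; qs = 2p + 175.
Before the tax: set 271 − 4p = 2p + 175 → p* = $16, q* = 207.
With the tax collected from consumers, demand (in seller-price terms) shifts: qd = 271 − 4(p + 7.5).
Solving gives q = 197 with consumers paying $18.5 and suppliers receiving $11 (the $7.5 wedge).
Per-board-foot burden: consumers $2.5, suppliers $5.
Suppliers take the larger share because supply is less price-elastic here (demand slope 4 vs supply slope 2).
The less price-elastic side of the market bears the larger share of a per-unit tax.

Suppliers bear the larger share: $5 per board-foot.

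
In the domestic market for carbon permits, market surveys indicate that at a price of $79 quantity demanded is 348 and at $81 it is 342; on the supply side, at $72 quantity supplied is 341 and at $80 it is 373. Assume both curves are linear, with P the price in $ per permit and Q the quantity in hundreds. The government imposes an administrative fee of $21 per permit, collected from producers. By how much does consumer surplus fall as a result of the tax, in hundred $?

Demand slope: (342 − 348)/(81 − 79) = -3, so Qd = 585 − 3P.
Supply slope: (373 − 341)/(80 − 72) = 4, so Qs = 4P + 53.
Before the tax: set 585 − 3P = 4P + 53 → P* = $76, Q* = 357.
With the tax collected from producers, supply shifts: Qs = 4(P − 21) + 53.
New equilibrium: buyers pay $88, producers receive $67, Q = 321. (Wedge: Pb − Ps = 21.)
ΔCS is the trapezoid between Q = 321 and Q = 357 of height $12: ½ · (357 + 321) · 12 = $4068.

Consumer surplus falls by $4068 hundred.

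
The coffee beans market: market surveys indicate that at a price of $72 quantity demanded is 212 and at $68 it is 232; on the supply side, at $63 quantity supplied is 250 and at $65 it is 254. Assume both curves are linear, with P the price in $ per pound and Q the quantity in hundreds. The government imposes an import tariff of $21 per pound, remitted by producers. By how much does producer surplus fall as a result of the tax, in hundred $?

Demand slope: (232 − 212)/(68 − 72) = -5, so Qd = 572 − 5P.
Supply slope: (254 − 250)/(65 − 63) = 2, so Qs = 2P + 124.
Before the tax: set 572 − 5P = 2P + 124 → P* = $64, Q* = 252.
With the tax collected from producers, supply shifts: Qs = 2(P − 21) + 124.
New equilibrium: consumers pay $70, producers receive $49, Q = 222. (Wedge: Pb − Ps = 21.)
ΔPS is the trapezoid between Q = 222 and Q = 252 of height $15: ½ · (252 + 222) · 15 = $3555.

Producer surplus falls by $3555 hundred.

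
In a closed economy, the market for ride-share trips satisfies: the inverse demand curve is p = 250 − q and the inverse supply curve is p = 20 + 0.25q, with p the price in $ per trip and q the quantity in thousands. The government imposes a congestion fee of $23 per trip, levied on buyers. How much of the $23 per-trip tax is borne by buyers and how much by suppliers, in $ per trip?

Buyers bear $18.4 per trip; suppliers bear $4.6 per trip.

Rewrite in direct form: qd = 250 − p and qs = 4p − 80.
Before the tax: set 250 − p = 4p − 80 → p* = $66, q* = 184.
With the tax collected from buyers, demand (in seller-price terms) shifts: qd = 250 − (p + 23).
Solving gives q = 165.6 with buyers paying $84.4 and suppliers receiving $61.4 (the $23 wedge).
Burden on buyers: $18.4; on suppliers: $4.6. (They sum to $23.)
The less price-elastic side of the market bears the larger share of a per-unit tax.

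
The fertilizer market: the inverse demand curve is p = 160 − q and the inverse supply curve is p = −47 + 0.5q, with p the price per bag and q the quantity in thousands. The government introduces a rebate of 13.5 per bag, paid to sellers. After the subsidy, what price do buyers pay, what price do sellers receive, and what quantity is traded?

Buyers pay 13; sellers receive 26.5; quantity = 147.

Inverting to q(p) form: qd = 160 − p; qs = 2p + 94.
Without the subsidy, 160 − p = 2p + 94 gives 3p = 66, so p* = 22 and q* = 138.
With a per-unit subsidy paid to sellers, each receives p + 13.5 per unit sold, so supply becomes qs = 2(p + 13.5) + 94.
Solving gives q = 147 with buyers paying 13 and sellers receiving 26.5 (the 13.5 wedge).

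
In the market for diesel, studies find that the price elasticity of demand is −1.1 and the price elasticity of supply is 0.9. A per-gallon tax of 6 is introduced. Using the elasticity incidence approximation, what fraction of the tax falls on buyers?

Buyers' share ≈ 0.45.

Incidence ratio: buyers' share ≈ εs / (εs + |εd|) = 0.9 / (0.9 + 1.1) = 0.45.
Supply is the less elastic side, so buyers bear the smaller share.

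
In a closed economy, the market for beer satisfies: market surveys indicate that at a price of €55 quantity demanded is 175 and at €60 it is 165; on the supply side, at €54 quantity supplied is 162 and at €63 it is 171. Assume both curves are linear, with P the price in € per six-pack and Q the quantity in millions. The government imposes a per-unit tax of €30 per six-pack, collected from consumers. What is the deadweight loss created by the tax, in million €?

Deadweight loss = €300 million.

Demand slope: (165 − 175)/(60 − 55) = -2, so Qd = 285 − 2P.
Supply slope: (171 − 162)/(63 − 54) = 1, so Qs = P + 108.
Without the tax, 285 − 2P = P + 108 gives 3P = 177, so P* = €59 and Q* = 167.
With the tax collected from consumers, demand (in seller-price terms) shifts: Qd = 285 − 2(P + 30).
New equilibrium: consumers pay €69, sellers receive €39, Q = 147. (Wedge: Pb − Ps = 30.)
Quantity falls by |ΔQ| = |167 − 147| = 20.
DWL = ½ · t · |ΔQ| = ½ · 30 · 20 = €300.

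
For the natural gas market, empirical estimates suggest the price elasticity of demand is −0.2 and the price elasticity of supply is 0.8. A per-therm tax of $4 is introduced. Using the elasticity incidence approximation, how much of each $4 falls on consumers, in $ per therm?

Consumers bear ≈ $3.2 per therm.

Incidence ratio: consumers' share ≈ εs / (εs + |εd|) = 0.8 / (0.8 + 0.2) = 0.8.
So consumers bear ≈ 0.8 × $4 = $3.2; suppliers bear $0.8.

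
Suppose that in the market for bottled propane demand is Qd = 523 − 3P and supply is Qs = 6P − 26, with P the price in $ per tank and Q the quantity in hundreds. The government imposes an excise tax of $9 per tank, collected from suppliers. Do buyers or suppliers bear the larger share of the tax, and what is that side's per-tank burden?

Without the tax, 523 − 3P = 6P − 26 gives 9P = 549, so P* = $61 and Q* = 340.
With the tax collected from suppliers, supply shifts: Qs = 6(P − 9) − 26.
Solving gives Q = 322 with buyers paying $67 and suppliers receiving $58 (the $9 wedge).
Per-tank burden: buyers $6, suppliers $3.
Buyers take the larger share because demand is less price-elastic here (demand slope 3 vs supply slope 6).
The less price-elastic side of the market bears the larger share of a per-unit tax.

Buyers bear the larger share: $6 per tank.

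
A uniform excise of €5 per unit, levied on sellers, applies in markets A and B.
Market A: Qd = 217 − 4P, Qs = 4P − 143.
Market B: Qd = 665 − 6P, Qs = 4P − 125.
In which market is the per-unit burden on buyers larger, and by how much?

Market A: pre-tax P* = €45, Q* = 37; post-tax Q = 27; per-unit burden on buyers = €2.5.
Market B: pre-tax P* = €79, Q* = 191; post-tax Q = 179; per-unit burden on buyers = €2.
Difference: €2.5 vs €2 → market A is larger by €0.5.

Market A, by €0.5.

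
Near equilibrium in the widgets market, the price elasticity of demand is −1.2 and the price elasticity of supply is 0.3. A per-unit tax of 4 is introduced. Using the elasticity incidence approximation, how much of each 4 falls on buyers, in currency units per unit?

Buyers bear ≈ 0.8 per unit.

Incidence ratio: buyers' share ≈ εs / (εs + |εd|) = 0.3 / (0.3 + 1.2) = 0.2.
So buyers bear ≈ 0.2 × 4 = 0.8; suppliers bear 3.2.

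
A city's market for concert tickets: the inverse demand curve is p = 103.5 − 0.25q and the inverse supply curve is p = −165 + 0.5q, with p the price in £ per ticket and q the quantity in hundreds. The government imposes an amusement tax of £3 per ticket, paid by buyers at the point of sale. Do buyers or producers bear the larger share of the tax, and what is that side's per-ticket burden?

Rewrite in direct form: qd = 414 − 4p and qs = 2p + 330.
Without the tax, 414 − 4p = 2p + 330 gives 6p = 84, so p* = £14 and q* = 358.
With the tax collected from buyers, demand (in seller-price terms) shifts: qd = 414 − 4(p + 3).
New equilibrium: buyers pay £15, producers receive £12, q = 354. (Wedge: pb − ps = 3.)
Per-ticket burden: buyers £1, producers £2.
Producers take the larger share because supply is less price-elastic here (demand slope 4 vs supply slope 2).

Producers bear the larger share: £2 per ticket.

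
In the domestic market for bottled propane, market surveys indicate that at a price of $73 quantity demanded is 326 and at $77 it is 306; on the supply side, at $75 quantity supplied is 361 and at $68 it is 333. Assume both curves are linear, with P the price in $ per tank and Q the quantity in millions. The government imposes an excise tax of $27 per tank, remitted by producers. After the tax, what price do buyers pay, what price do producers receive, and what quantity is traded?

Demand slope: (306 − 326)/(77 − 73) = -5, so Qd = 691 − 5P.
Supply slope: (333 − 361)/(68 − 75) = 4, so Qs = 4P + 61.
Before the tax: set 691 − 5P = 4P + 61 → P* = $70, Q* = 341.
With the tax collected from producers, supply shifts: Qs = 4(P − 27) + 61.
Solving gives Q = 281 with buyers paying $82 and producers receiving $55 (the $27 wedge).

Buyers pay $82; producers receive $55; quantity = 281.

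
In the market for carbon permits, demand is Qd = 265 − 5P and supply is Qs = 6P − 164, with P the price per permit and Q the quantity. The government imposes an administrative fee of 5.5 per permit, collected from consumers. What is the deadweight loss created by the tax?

Deadweight loss = 41.25.

Without the tax, 265 − 5P = 6P − 164 gives 11P = 429, so P* = 39 and Q* = 70.
With the tax collected from consumers, demand (in seller-price terms) shifts: Qd = 265 − 5(P + 5.5).
Solving gives Q = 55 with consumers paying 42 and suppliers receiving 36.5 (the 5.5 wedge).
Quantity falls by |ΔQ| = |70 − 55| = 15.
DWL = ½ · t · |ΔQ| = ½ · 5.5 · 15 = 41.25.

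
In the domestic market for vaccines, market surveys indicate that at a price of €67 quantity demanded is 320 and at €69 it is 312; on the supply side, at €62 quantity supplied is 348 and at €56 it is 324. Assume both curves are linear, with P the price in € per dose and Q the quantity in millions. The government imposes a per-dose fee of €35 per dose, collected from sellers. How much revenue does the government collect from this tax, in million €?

Tax revenue = €9590 million.

Demand slope: (312 − 320)/(69 − 67) = -4, so Qd = 588 − 4P.
Supply slope: (324 − 348)/(56 − 62) = 4, so Qs = 4P + 100.
Before the tax: set 588 − 4P = 4P + 100 → P* = €61, Q* = 344.
With the tax collected from sellers, supply shifts: Qs = 4(P − 35) + 100.
New equilibrium: buyers pay €78.5, sellers receive €43.5, Q = 274. (Wedge: Pb − Ps = 35.)
Revenue = t · Q = 35 · 274 = €9590.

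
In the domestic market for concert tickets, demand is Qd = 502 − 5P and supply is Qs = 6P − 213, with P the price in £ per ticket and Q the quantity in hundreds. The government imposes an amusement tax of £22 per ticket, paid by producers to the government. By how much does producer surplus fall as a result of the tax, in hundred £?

Producer surplus falls by £1470 hundred.

Before the tax: set 502 − 5P = 6P − 213 → P* = £65, Q* = 177.
With the tax collected from producers, supply shifts: Qs = 6(P − 22) − 213.
Solving gives Q = 117 with consumers paying £77 and producers receiving £55 (the £22 wedge).
ΔPS is the trapezoid between Q = 117 and Q = 177 of height £10: ½ · (177 + 117) · 10 = £1470.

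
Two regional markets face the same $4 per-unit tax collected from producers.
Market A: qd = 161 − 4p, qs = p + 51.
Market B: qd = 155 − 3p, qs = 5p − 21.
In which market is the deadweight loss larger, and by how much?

Market A: pre-tax p* = $22, q* = 73; post-tax q = 69.8; deadweight loss = $6.4.
Market B: pre-tax p* = $22, q* = 89; post-tax q = 81.5; deadweight loss = $15.
Difference: $6.4 vs $15 → market B is larger by $8.6.

Market B, by $8.6.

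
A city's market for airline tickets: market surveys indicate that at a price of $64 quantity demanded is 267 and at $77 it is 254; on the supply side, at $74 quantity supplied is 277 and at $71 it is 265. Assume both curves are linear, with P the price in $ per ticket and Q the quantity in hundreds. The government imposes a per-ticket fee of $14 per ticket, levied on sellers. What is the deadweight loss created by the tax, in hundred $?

Deadweight loss = $78.4 hundred.

Demand slope: (254 − 267)/(77 − 64) = -1, so Qd = 331 − P.
Supply slope: (265 − 277)/(71 − 74) = 4, so Qs = 4P − 19.
Without the tax, 331 − P = 4P − 19 gives 5P = 350, so P* = $70 and Q* = 261.
With the tax collected from sellers, supply shifts: Qs = 4(P − 14) − 19.
New equilibrium: buyers pay $81.2, sellers receive $67.2, Q = 249.8. (Wedge: Pb − Ps = 14.)
Quantity falls by |ΔQ| = |261 − 249.8| = 11.2.
DWL = ½ · t · |ΔQ| = ½ · 14 · 11.2 = $78.4.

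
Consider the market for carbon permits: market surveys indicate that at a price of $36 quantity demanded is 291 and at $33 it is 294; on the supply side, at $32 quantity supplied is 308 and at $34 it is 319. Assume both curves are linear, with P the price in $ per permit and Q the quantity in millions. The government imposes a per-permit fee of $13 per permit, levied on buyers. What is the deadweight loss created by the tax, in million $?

Deadweight loss = $71.5 million.

Demand slope: (294 − 291)/(33 − 36) = -1, so Qd = 327 − P.
Supply slope: (319 − 308)/(34 − 32) = 5.5, so Qs = 5.5P + 132.
Without the tax, 327 − P = 5.5P + 132 gives 6.5P = 195, so P* = $30 and Q* = 297.
With the tax collected from buyers, demand (in seller-price terms) shifts: Qd = 327 − (P + 13).
Solving gives Q = 286 with buyers paying $41 and suppliers receiving $28 (the $13 wedge).
Quantity falls by |ΔQ| = |297 − 286| = 11.
DWL = ½ · t · |ΔQ| = ½ · 13 · 11 = $71.5.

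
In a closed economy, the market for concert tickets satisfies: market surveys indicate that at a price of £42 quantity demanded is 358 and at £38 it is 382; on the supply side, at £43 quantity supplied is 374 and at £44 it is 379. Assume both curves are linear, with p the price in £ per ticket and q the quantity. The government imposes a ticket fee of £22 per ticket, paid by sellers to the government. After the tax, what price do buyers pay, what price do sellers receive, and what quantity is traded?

Demand slope: (382 − 358)/(38 − 42) = -6, so qd = 610 − 6p.
Supply slope: (379 − 374)/(44 − 43) = 5, so qs = 5p + 159.
Before the tax: set 610 − 6p = 5p + 159 → p* = £41, q* = 364.
With the tax collected from sellers, supply shifts: qs = 5(p − 22) + 159.
Solving gives q = 304 with buyers paying £51 and sellers receiving £29 (the £22 wedge).

Buyers pay £51; sellers receive £29; quantity = 304.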